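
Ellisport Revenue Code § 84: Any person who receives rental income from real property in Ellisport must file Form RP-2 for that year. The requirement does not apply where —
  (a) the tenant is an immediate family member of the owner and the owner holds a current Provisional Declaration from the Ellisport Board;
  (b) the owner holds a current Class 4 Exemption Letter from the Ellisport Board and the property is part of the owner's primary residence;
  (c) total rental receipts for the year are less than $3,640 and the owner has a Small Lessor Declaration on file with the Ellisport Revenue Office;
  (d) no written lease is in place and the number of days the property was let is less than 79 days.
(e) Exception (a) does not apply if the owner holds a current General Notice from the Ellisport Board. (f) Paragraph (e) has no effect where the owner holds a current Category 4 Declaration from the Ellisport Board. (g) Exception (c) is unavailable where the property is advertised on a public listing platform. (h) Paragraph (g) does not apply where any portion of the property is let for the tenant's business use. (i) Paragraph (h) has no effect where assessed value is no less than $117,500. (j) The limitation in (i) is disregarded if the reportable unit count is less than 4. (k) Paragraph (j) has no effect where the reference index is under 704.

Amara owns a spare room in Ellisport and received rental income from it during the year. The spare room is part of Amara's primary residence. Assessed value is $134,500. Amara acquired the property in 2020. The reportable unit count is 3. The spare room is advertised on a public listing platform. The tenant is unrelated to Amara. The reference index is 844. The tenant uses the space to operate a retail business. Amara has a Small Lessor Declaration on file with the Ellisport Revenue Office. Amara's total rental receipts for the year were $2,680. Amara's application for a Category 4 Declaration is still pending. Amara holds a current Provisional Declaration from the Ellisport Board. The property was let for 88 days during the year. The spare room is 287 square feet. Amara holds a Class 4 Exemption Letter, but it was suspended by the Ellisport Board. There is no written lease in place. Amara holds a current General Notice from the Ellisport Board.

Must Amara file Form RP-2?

Exception (a) fails — the tenant is unrelated to the owner.
Exception (b) fails — there is no Class 4 Exemption Letter in force.
Exception (c): total rental receipts for the year are $2,680, less than the $3,640 limit; a Small Lessor Declaration is on file — every condition holds. Considering the limiting provisions: (g) applies (the property is publicly advertised), but is set aside by (h): (h) is triggered — the space is let for business use. (i) operates (assessed value is $134,500, meeting the $117,500 threshold), but yields to (j): (j) operates — the reportable unit count is 3, less than the 4 limit. (k) does not operate here (the reference index is 844, not under 704), so (j) stands. Exception (c) stands.
Exception (d) does not apply: the number of days the property was let is 88 days, not less than 79 days.

No — exception (c) applies; Amara is not required to file Form RP-2.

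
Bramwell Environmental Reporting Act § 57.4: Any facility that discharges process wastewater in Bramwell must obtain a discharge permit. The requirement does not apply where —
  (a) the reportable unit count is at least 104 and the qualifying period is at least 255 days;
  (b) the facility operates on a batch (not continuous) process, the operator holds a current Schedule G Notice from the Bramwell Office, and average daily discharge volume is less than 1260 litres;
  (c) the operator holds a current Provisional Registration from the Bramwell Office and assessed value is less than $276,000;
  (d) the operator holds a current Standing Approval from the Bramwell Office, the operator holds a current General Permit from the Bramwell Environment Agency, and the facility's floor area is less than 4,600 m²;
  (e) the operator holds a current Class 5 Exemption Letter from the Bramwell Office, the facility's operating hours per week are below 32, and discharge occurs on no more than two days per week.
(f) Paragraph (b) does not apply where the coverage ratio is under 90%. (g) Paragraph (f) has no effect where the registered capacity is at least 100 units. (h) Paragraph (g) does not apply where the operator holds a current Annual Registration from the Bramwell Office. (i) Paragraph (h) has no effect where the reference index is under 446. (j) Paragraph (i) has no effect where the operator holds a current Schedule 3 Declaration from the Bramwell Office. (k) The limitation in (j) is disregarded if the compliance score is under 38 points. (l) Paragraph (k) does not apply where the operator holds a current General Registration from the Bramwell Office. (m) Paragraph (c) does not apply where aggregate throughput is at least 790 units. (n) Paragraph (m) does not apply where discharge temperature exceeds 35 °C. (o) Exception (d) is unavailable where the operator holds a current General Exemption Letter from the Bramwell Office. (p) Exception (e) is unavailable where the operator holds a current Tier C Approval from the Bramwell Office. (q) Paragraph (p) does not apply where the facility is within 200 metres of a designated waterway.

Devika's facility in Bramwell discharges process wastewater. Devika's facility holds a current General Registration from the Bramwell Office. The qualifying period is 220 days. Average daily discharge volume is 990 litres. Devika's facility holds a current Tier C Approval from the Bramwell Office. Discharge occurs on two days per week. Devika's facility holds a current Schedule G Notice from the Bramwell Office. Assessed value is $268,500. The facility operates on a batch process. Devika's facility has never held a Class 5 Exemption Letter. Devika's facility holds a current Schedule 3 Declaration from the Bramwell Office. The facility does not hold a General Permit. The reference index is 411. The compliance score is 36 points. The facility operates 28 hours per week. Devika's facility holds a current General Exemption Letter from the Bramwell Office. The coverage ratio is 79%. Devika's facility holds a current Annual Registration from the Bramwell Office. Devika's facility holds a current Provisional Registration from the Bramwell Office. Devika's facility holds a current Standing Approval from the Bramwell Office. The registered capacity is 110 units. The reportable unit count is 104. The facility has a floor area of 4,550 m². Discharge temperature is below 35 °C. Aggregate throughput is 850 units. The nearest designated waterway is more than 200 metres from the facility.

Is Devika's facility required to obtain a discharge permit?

Exception (a) requires that the qualifying period is at least 255 days; but the qualifying period is 220 days, short of 255 days, so (a) is unavailable.
Exception (b)'s conditions are all satisfied: the facility operates on a batch process; a current Schedule G Notice is held; average daily discharge volume is 990 litres, less than the 1260 litres limit. Turning to paragraphs (f)–(l): (f) operates against (b): the coverage ratio is 79%, under the 90% limit. (g) would limit (f) — the registered capacity is 110 units, meeting the 100 units threshold — but (h) sets (g) aside: (h) operates against (g): a current Annual Registration is held. (i) is engaged (the reference index is 411, under the 446 limit), but is overridden by (j): (j) is triggered — a current Schedule 3 Declaration is held. (k) applies (the compliance score is 36 points, under the 38 points limit), but is displaced by (l): (l) operates against (k): a current General Registration is held. So (b) is unavailable.
Exception (c)'s conditions are all satisfied: a current Provisional Registration is held; assessed value is $268,500, less than the $276,000 limit. But applying paragraphs (m)–(n): (m) is triggered — aggregate throughput is 850 units, meeting the 790 units threshold. (n), which would lift (m), is not engaged — discharge temperature is below 35 °C. Exception (c) does not apply.
Exception (d) requires that the operator holds a current General Permit from the Bramwell Environment Agency; but no General Permit is held, so (d) is unavailable.
Exception (e) requires that the operator holds a current Class 5 Exemption Letter from the Bramwell Office; but the Class 5 Exemption Letter is not current, so (e) is unavailable.
No exception applies. The general rule governs.

Yes — Devika's facility must obtain a discharge permit.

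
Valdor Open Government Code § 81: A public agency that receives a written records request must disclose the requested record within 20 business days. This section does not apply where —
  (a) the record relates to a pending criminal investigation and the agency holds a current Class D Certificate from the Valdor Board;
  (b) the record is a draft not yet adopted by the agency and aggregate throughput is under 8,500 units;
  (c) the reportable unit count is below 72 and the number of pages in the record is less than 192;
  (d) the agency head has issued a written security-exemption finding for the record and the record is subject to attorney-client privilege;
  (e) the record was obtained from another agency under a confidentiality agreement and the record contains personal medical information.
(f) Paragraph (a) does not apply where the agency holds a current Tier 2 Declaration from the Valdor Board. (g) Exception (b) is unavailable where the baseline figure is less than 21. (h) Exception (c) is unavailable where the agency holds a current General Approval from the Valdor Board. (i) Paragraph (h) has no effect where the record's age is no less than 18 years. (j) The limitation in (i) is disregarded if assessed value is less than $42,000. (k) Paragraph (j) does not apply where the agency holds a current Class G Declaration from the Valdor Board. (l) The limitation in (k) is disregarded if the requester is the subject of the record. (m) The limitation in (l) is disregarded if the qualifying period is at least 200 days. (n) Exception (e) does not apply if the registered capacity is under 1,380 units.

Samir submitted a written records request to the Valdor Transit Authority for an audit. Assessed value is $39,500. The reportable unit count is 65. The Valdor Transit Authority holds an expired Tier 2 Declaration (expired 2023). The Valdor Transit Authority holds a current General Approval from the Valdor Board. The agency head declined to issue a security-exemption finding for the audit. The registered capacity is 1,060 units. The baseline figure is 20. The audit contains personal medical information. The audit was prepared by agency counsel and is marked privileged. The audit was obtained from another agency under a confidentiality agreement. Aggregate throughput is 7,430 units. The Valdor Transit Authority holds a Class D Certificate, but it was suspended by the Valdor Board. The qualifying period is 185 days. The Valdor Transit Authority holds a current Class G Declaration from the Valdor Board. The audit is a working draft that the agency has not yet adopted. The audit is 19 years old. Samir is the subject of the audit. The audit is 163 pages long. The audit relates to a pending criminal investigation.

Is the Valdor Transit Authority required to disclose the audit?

Exception (a) does not apply: there is no Class D Certificate in force.
Exception (b)'s conditions are all satisfied: the audit is an unadopted draft; aggregate throughput is 7,430 units, under the 8,500 units limit. Turning to paragraph (g): (g) applies — the baseline figure is 20, less than the 21 limit. So (b) is unavailable.
Exception (c): the reportable unit count is 65, below the 72 limit; the number of pages in the record is 163, less than the 192 limit — every condition holds. But applying paragraphs (h)–(m): (h) applies — a current General Approval is held. (i) applies (the record's age is 19 years, meeting the 18 years threshold), but is displaced by (j): (j) applies — assessed value is $39,500, less than the $42,000 limit. (k) would limit (j) — a current Class G Declaration is held — but (l) sets (k) aside: (l) is engaged — Samir is the subject of the audit. (m), which would lift (l), is not triggered — the qualifying period is 185 days, short of 200 days. So (c) is unavailable.
Exception (d) fails — the agency head declined to issue a security-exemption finding.
All of (e)'s requirements are met (the audit was obtained under a confidentiality agreement; the audit contains personal medical information). Turning to paragraph (n): (n) operates — the registered capacity is 1,060 units, under the 1,380 units limit. Exception (e) does not apply.
No exception applies. The general rule governs.

Yes — the Valdor Transit Authority must disclose the audit.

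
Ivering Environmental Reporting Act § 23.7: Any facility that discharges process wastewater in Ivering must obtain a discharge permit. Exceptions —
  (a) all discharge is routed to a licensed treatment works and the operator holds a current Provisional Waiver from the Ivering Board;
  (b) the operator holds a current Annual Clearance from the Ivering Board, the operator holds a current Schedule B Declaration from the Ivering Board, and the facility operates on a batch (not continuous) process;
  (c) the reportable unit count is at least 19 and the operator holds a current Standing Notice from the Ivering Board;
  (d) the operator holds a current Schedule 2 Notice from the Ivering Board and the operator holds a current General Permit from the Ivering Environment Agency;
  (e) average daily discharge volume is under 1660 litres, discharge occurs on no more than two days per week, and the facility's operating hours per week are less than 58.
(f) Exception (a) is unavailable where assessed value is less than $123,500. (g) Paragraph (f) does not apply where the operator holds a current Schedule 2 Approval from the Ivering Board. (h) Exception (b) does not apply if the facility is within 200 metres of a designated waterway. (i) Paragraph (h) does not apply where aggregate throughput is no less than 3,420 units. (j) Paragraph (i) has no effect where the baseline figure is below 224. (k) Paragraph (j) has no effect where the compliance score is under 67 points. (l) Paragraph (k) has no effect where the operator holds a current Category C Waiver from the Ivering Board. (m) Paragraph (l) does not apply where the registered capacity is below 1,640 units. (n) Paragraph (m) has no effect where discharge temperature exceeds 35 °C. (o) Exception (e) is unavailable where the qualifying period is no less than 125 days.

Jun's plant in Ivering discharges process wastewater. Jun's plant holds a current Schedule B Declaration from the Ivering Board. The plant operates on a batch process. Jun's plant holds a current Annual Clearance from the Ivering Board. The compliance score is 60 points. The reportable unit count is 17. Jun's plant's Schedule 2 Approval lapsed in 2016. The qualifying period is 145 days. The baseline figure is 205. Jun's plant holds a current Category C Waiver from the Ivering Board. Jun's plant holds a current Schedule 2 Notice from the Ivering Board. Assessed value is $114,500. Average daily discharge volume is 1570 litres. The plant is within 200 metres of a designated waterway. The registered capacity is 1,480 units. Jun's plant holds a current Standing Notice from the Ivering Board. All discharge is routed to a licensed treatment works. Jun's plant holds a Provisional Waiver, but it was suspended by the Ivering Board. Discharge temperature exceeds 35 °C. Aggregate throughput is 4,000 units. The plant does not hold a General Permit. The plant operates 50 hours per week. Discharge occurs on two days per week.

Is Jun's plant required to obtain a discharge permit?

Yes — Jun's plant must obtain a discharge permit.

Exception (a) does not apply: the Provisional Waiver is not current.
Exception (b)'s conditions are all satisfied: a current Annual Clearance is held; a current Schedule B Declaration is held; the facility operates on a batch process. But applying paragraphs (h)–(n): (h) is engaged — the plant is within 200 m of a designated waterway. (i) would limit (h) — aggregate throughput is 4,000 units, meeting the 3,420 units threshold — but (j) sets (i) aside: (j) operates against (i): the baseline figure is 205, below the 224 limit. (k) would limit (j) — the compliance score is 60 points, under the 67 points limit — but (l) sets (k) aside: (l) is triggered — a current Category C Waiver is held. (m) would limit (l) — the registered capacity is 1,480 units, below the 1,640 units limit — but (n) sets (m) aside: (n) operates against (m): discharge temperature exceeds 35 °C. Exception (b) does not apply.
Exception (c) requires that the reportable unit count is at least 19; but the reportable unit count is 17, short of 19, so (c) is unavailable.
Exception (d) requires that the operator holds a current General Permit from the Ivering Environment Agency; but no General Permit is held, so (d) is unavailable.
Exception (e): average daily discharge volume is 1570 litres, under the 1660 litres limit; discharge occurs on no more than two days per week; the facility's operating hours per week are 50, less than the 58 limit — every condition holds. Turning to paragraph (o): (o) operates against (e): the qualifying period is 145 days, meeting the 125 days threshold. Exception (e) does not apply.
No exception displaces § 23.7.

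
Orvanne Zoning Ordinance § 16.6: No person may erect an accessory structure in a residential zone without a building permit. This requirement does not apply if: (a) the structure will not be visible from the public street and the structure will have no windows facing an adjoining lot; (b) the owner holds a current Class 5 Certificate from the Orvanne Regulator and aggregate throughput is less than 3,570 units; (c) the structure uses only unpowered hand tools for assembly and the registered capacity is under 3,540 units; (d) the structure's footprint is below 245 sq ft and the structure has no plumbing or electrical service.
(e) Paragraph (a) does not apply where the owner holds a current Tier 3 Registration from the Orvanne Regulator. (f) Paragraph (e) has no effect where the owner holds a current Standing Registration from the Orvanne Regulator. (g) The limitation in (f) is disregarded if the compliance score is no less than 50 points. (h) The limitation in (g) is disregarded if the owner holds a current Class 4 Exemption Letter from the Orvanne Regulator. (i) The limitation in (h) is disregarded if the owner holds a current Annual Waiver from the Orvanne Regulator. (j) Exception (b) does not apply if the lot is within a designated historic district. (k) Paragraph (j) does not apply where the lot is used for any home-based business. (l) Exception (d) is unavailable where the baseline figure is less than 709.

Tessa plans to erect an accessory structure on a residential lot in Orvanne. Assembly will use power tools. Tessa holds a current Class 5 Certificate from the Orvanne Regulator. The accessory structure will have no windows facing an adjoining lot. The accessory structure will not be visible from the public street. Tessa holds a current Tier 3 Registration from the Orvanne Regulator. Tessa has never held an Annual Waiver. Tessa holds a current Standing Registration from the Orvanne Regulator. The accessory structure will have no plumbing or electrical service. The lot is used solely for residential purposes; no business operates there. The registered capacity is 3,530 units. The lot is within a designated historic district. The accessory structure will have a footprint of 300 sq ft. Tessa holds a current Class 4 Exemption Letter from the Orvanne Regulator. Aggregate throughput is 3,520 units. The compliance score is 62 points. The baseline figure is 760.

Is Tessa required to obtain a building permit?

Exception (a)'s conditions are all satisfied: the structure will not be visible from the street; no windows face an adjoining lot. Under paragraphs (e)–(i): (e) operates (a current Tier 3 Registration is held), but is set aside by (f): (f) operates against (e): a current Standing Registration is held. (g) would limit (f) — the compliance score is 62 points, meeting the 50 points threshold — but (h) sets (g) aside: (h) is triggered — a current Class 4 Exemption Letter is held. (i), which would lift (h), is inapplicable — there is no Annual Waiver in force. (a) remains available.
Exception (b) is satisfied on its face — a current Class 5 Certificate is held; aggregate throughput is 3,520 units, less than the 3,570 units limit. Turning to paragraphs (j)–(k): (j) operates against (b): the lot is in a historic district. (k), which would lift (j), does not operate here — the lot is solely residential. Exception (b) does not apply.
Exception (c) does not apply: assembly uses power tools.
Exception (d) does not apply: the structure's footprint is 300 sq ft, not below 245 sq ft.

No — exception (a) applies; Tessa does not need a building permit.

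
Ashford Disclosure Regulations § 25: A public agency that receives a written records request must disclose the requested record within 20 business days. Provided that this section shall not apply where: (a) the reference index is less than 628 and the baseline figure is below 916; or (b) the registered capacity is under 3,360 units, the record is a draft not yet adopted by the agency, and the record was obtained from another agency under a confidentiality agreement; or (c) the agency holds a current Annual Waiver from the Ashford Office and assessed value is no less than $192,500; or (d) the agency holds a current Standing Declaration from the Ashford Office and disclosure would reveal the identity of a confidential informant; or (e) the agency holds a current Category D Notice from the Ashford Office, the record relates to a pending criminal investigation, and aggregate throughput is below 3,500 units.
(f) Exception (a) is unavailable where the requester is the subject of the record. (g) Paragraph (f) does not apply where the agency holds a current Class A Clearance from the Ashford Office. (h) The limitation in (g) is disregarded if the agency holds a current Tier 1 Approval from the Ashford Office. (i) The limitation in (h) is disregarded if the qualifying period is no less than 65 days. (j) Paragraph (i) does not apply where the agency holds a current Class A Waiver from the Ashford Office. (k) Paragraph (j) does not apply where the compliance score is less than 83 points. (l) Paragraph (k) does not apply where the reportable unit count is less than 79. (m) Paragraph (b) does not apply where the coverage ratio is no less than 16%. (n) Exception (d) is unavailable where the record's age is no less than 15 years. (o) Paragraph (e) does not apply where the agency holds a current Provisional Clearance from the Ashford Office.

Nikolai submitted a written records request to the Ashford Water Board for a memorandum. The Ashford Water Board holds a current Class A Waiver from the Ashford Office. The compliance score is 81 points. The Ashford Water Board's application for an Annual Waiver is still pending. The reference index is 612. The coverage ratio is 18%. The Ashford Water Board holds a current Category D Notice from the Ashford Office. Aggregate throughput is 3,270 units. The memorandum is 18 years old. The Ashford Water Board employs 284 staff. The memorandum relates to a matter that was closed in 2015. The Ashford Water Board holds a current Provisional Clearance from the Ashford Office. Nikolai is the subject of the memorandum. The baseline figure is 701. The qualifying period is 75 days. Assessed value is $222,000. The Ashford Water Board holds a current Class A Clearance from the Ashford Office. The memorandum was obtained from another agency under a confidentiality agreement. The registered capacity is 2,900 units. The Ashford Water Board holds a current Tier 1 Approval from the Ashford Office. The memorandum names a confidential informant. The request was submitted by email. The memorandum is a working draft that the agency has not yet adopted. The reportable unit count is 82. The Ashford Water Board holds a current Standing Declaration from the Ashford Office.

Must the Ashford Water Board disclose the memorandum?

All of (a)'s requirements are met (the reference index is 612, less than the 628 limit; the baseline figure is 701, below the 916 limit). Applying paragraphs (f)–(l): (f) would limit (a) — Nikolai is the subject of the memorandum — but (g) sets (f) aside: (g) operates against (f): a current Class A Clearance is held. (h) applies (a current Tier 1 Approval is held), but yields to (i): (i) is triggered — the qualifying period is 75 days, meeting the 65 days threshold. (j) applies (a current Class A Waiver is held), but yields to (k): (k) operates against (j): the compliance score is 81 points, less than the 83 points limit. (l), which would lift (k), is inapplicable — the reportable unit count is 82, not less than 79. (a) remains available.
Exception (b)'s conditions are all satisfied: the registered capacity is 2,900 units, under the 3,360 units limit; the memorandum is an unadopted draft; the memorandum was obtained under a confidentiality agreement. Turning to paragraph (m): (m) operates — the coverage ratio is 18%, meeting the 16% threshold. (b) is therefore removed.
Exception (c) does not apply: the Annual Waiver is not current.
Exception (d) is satisfied on its face — a current Standing Declaration is held; the memorandum names a confidential informant. Turning to paragraph (n): (n) operates — the record's age is 18 years, meeting the 15 years threshold. (d) is therefore removed.
Exception (e) does not apply: the memorandum relates to a closed matter.

No — exception (a) applies; the Ashford Water Board is not required to disclose the memorandum.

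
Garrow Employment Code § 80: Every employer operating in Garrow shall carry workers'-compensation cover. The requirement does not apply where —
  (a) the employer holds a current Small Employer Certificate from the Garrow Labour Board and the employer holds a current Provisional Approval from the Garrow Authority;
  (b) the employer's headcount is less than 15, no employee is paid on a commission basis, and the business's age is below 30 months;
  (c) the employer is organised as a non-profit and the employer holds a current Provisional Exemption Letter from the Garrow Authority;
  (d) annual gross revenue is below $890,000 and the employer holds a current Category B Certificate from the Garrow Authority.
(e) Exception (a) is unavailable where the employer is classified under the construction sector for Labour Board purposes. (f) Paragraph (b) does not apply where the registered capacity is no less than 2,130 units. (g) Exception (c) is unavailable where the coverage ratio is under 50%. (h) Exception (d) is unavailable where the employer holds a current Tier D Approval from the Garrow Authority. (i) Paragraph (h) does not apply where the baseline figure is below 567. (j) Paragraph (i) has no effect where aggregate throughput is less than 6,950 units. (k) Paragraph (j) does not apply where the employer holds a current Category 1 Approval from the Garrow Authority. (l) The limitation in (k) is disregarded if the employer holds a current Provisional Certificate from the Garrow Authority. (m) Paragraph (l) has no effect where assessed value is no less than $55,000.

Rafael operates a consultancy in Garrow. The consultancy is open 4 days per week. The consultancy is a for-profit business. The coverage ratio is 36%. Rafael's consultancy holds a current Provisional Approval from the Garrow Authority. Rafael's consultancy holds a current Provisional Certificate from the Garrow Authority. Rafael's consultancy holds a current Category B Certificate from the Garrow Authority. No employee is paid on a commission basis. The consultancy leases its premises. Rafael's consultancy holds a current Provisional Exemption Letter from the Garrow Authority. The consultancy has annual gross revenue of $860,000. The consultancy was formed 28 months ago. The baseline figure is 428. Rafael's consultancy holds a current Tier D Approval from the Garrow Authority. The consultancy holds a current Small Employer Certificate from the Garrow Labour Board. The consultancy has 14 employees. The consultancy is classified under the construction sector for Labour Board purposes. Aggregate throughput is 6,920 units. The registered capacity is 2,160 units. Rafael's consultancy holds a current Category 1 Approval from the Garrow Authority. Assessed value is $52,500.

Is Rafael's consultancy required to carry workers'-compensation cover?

Exception (a)'s conditions are all satisfied: a current Small Employer Certificate is held; a current Provisional Approval is held. But: (e) operates against (a): the consultancy is classified under the construction sector. Exception (a) does not apply.
All of (b)'s requirements are met (the employer's headcount is 14, less than the 15 limit; no employee is paid on commission; the business's age is 28 months, below the 30 months limit). However, paragraph (f) must be considered: (f) operates against (b): the registered capacity is 2,160 units, meeting the 2,130 units threshold. (b) is therefore removed.
Exception (c) does not apply: the employer is for-profit.
Exception (d): annual gross revenue is $860,000, below the $890,000 limit; a current Category B Certificate is held — every condition holds. Turning to paragraphs (h)–(m): (h) operates against (d): a current Tier D Approval is held. (i) operates (the baseline figure is 428, below the 567 limit), but is itself disapplied by (j): (j) operates against (i): aggregate throughput is 6,920 units, less than the 6,950 units limit. (k) would limit (j) — a current Category 1 Approval is held — but (l) sets (k) aside: (l) operates against (k): a current Provisional Certificate is held. (m) is inapplicable (assessed value is $52,500, short of $55,000), so (l) stands. (d) is therefore removed.
No exception applies. The general rule governs.

Yes — Rafael's consultancy must carry workers'-compensation cover.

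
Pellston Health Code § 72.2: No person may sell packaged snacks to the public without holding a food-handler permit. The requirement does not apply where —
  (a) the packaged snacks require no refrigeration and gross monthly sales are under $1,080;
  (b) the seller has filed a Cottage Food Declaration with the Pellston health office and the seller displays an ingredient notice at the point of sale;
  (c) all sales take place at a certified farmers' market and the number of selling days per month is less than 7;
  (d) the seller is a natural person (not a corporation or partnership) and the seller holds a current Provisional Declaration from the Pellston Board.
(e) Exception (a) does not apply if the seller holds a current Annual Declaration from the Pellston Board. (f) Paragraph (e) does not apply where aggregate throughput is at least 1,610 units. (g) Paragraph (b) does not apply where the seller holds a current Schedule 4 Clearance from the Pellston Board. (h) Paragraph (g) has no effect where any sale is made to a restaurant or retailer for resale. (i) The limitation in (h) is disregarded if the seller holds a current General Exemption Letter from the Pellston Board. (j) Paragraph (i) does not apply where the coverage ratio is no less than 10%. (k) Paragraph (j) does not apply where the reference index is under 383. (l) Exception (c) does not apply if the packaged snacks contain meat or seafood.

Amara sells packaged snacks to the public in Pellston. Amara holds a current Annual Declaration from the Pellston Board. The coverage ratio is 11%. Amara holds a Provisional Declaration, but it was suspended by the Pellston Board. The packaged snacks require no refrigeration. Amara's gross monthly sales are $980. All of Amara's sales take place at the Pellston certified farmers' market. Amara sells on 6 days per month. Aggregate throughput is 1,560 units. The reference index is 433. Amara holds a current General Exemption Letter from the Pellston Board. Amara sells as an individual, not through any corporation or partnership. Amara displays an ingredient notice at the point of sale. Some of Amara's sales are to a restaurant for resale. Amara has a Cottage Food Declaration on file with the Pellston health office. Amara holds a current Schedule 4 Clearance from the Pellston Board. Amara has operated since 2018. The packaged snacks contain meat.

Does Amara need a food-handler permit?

Exception (a): the packaged snacks are shelf-stable; gross monthly sales are $980, under the $1,080 limit — every condition holds. But: (e) is engaged — a current Annual Declaration is held. (f) is inapplicable (aggregate throughput is 1,560 units, short of 1,610 units), so (e) stands. So (a) is unavailable.
Exception (b) is satisfied on its face — a Cottage Food Declaration is on file; an ingredient notice is displayed. Applying paragraphs (g)–(k): (g) applies (a current Schedule 4 Clearance is held), but is itself disapplied by (h): (h) operates against (g): some sales are to a restaurant for resale. (i) operates (a current General Exemption Letter is held), but is overridden by (j): (j) operates against (i): the coverage ratio is 11%, meeting the 10% threshold. (k), which would lift (j), does not operate here — the reference index is 433, not under 383. (b) remains available.
All of (c)'s requirements are met (all sales are at a certified farmers' market; the number of selling days per month is 6, less than the 7 limit). But: (l) applies — the packaged snacks contain meat. Exception (c) does not apply.
Exception (d) does not apply: the Provisional Declaration is not current.

No — exception (b) applies; Amara is not required to hold a food-handler permit.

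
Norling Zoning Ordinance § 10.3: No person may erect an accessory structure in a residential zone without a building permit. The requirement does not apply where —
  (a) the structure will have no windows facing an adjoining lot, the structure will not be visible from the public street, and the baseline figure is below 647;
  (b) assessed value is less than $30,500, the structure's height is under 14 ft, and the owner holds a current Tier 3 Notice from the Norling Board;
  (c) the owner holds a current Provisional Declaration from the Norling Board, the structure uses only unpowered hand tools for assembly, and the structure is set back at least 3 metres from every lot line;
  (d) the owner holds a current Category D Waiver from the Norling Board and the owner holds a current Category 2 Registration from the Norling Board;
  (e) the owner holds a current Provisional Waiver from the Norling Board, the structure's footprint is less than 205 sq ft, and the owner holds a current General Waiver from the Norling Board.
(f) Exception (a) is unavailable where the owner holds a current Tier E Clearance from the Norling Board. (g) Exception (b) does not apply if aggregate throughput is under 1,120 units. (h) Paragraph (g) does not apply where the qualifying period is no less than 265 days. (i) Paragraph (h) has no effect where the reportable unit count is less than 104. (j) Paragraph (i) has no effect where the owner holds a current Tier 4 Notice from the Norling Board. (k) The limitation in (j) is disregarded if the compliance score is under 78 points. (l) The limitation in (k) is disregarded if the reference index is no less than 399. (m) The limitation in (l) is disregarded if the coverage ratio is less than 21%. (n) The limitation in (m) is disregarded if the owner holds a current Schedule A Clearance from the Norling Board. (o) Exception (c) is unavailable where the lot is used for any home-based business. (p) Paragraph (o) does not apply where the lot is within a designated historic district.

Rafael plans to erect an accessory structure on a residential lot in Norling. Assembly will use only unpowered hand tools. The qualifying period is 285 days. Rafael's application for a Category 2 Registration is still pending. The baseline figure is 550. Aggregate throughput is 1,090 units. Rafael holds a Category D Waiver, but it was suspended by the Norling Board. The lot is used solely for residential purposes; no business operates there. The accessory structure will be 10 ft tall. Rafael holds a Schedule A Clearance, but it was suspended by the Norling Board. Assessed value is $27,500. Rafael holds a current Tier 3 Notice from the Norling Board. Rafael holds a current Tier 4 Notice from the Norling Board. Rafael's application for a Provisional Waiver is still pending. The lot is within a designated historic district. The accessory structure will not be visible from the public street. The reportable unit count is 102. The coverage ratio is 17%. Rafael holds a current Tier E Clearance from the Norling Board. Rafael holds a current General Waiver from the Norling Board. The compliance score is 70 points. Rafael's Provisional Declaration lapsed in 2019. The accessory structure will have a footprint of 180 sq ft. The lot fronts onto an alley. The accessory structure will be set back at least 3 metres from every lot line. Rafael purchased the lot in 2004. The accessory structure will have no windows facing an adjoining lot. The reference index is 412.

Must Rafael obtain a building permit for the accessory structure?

Yes — Rafael must obtain a building permit.

Exception (a): no windows face an adjoining lot; the structure will not be visible from the street; the baseline figure is 550, below the 647 limit — every condition holds. But applying paragraph (f): (f) is engaged — a current Tier E Clearance is held. (a) is therefore removed.
Exception (b): assessed value is $27,500, less than the $30,500 limit; the structure's height is 10 ft, under the 14 ft limit; a current Tier 3 Notice is held — every condition holds. But applying paragraphs (g)–(n): (g) operates against (b): aggregate throughput is 1,090 units, under the 1,120 units limit. (h) would limit (g) — the qualifying period is 285 days, meeting the 265 days threshold — but (i) sets (h) aside: (i) operates against (h): the reportable unit count is 102, less than the 104 limit. (j) would limit (i) — a current Tier 4 Notice is held — but (k) sets (j) aside: (k) operates — the compliance score is 70 points, under the 78 points limit. (l) would limit (k) — the reference index is 412, meeting the 399 threshold — but (m) sets (l) aside: (m) operates against (l): the coverage ratio is 17%, less than the 21% limit. (n), which would lift (m), does not operate here — there is no Schedule A Clearance in force. So (b) is unavailable.
Exception (c) fails — no current Provisional Declaration is held.
Exception (d) does not apply: no current Category D Waiver is held.
Exception (e) fails — no current Provisional Waiver is held.
No exception is made out. Rafael falls within the general rule.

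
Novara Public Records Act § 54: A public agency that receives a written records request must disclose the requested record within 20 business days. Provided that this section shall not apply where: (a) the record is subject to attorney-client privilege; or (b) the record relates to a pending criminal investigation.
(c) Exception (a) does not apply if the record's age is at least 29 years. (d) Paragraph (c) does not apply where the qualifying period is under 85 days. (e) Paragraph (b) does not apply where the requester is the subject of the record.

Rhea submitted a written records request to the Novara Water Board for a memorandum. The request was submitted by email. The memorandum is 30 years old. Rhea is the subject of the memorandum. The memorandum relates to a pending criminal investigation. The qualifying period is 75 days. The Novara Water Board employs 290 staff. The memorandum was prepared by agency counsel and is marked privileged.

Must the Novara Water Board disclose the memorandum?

No — exception (a) applies; the Novara Water Board is not required to disclose the memorandum.

Exception (a): the memorandum is privileged — every condition holds. Applying paragraphs (c)–(d): (c) would limit (a) — the record's age is 30 years, meeting the 29 years threshold — but (d) sets (c) aside: (d) operates against (c): the qualifying period is 75 days, under the 85 days limit. So (a) applies.
Exception (b)'s conditions are all satisfied: the memorandum relates to a pending investigation. But: (e) applies — Rhea is the subject of the memorandum. Exception (b) does not apply.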